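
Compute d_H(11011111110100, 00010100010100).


XOR: 11001011100000
Count of 1s: 6

6


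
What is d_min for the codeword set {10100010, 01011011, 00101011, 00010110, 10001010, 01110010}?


Comparing all pairs, minimum distance: 2
Can detect 1 errors, correct 0 errors

2


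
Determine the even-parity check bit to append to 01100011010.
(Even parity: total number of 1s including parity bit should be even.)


Number of 1s in data: 5
Parity bit: 1

1


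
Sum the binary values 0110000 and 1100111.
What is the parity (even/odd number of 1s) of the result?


0110000 = 48
1100111 = 103
Sum = 151 = 10010111
1s count = 5

odd parity (5 ones in 10010111)


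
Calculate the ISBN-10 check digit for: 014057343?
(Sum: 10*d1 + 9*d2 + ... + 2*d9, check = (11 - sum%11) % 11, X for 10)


Weighted sum: 136
136 mod 11 = 4

Check digit: 7


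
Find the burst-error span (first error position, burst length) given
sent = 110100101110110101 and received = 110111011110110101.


XOR: 000011110000000000

Burst at position 4, length 4


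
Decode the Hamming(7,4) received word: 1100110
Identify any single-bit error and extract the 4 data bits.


Syndrome = 0: no error detected

Data: 0110 (no errors)


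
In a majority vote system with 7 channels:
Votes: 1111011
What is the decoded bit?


Ones: 6 out of 7
Threshold: 4

1 (6/7 voted 1)


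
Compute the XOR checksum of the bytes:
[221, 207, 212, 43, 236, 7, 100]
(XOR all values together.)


XOR chain: 221 ^ 207 ^ 212 ^ 43 ^ 236 ^ 7 ^ 100 = 98

98


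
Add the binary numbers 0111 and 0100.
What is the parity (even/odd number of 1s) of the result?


0111 = 7
0100 = 4
Sum = 11 = 1011
1s count = 3

odd parity (3 ones in 1011)


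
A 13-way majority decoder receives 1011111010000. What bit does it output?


Ones: 7 out of 13
Threshold: 7

1 (7/13 voted 1)


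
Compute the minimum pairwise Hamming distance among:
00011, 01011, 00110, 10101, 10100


Comparing all pairs, minimum distance: 1
Can detect 0 errors, correct 0 errors

1


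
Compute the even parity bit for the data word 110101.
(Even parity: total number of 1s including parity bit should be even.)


Number of 1s in data: 4
Parity bit: 0

0


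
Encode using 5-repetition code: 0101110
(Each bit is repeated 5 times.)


Each bit -> 5 copies

00000111110000011111111111111100000


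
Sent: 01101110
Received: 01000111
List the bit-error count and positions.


XOR: 00101001

3 error(s) at position(s): 2, 4, 7


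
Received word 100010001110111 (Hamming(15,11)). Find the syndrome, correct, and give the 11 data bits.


Syndrome = 0: no error detected

Data: 01001110111 (no errors)


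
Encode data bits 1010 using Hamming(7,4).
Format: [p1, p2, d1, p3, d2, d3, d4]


Parity bits: p1=1, p2=0, p3=1

1011010


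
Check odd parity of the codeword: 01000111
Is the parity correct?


Number of 1s: 4

No, parity error (4 ones)


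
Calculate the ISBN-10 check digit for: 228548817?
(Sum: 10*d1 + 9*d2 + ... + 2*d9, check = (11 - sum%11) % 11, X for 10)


Weighted sum: 250
250 mod 11 = 8

Check digit: 3


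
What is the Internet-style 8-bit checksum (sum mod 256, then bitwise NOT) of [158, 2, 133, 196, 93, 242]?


Sum = 824 mod 256 = 56
Complement = 199

199


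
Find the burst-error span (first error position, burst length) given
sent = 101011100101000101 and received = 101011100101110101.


XOR: 000000000000110000

Burst at position 12, length 2


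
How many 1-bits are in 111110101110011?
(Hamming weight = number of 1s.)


Counting 1s in 111110101110011

11


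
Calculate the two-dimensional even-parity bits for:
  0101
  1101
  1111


Row parities: 010
Column parities: 0111

Row P: 010, Col P: 0111, Corner: 1


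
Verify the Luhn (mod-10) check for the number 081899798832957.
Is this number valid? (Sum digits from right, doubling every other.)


Luhn sum = 88
88 mod 10 = 8

Invalid (Luhn sum mod 10 = 8)


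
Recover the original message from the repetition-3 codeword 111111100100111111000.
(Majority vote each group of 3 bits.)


Groups: 111, 111, 100, 100, 111, 111, 000
Majority votes: 1100110

1100110


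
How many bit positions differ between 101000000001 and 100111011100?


XOR: 001111011101
Count of 1s: 8

8


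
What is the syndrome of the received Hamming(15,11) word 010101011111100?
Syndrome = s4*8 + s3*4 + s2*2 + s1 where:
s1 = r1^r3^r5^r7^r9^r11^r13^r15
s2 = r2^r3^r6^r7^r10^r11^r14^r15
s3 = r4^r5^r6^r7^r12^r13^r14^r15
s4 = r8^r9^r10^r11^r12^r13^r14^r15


s1=1, s2=0, s3=0, s4=0

Syndrome = 1 (error at position 1)


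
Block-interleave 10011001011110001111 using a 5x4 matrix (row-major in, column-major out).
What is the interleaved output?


Matrix:
  1001
  1001
  0111
  1000
  1111
Read columns: 11011001010010111101

11011001010010111101


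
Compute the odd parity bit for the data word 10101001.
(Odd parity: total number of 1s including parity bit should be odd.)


Number of 1s in data: 4
Parity bit: 1

1


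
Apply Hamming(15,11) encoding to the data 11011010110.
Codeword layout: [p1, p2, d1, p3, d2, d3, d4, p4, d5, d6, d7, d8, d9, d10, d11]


Parity bits: p1=0, p2=0, p3=0, p4=0

001010101010110


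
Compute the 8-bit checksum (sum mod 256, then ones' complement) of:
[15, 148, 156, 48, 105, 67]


Sum = 539 mod 256 = 27
Complement = 228

228


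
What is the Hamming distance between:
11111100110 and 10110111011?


XOR: 01001011101
Count of 1s: 6

6


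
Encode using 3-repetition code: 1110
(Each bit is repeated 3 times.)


Each bit -> 3 copies

111111111000


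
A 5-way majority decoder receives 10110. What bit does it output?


Ones: 3 out of 5
Threshold: 3

1 (3/5 voted 1)


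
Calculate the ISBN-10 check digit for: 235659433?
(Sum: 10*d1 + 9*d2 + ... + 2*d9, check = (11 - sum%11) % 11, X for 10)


Weighted sum: 235
235 mod 11 = 4

Check digit: 7


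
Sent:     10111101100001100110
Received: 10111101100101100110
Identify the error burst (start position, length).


XOR: 00000000000100000000

Burst at position 11, length 1


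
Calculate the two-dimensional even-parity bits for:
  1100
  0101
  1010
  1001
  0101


Row parities: 00000
Column parities: 1111

Row P: 00000, Col P: 1111, Corner: 0


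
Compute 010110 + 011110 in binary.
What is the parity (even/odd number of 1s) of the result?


010110 = 22
011110 = 30
Sum = 52 = 110100
1s count = 3

odd parity (3 ones in 110100)


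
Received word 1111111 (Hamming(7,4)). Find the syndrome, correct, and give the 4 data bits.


Syndrome = 0: no error detected

Data: 1111 (no errors)


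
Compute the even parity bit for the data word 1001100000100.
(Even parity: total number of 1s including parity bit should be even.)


Number of 1s in data: 4
Parity bit: 0

0


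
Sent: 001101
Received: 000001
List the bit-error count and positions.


XOR: 001100

2 error(s) at position(s): 2, 3


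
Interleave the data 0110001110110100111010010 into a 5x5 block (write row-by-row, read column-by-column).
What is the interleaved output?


Matrix:
  01100
  01110
  11010
  01110
  10010
Read columns: 0010111110110100111100000

0010111110110100111100000


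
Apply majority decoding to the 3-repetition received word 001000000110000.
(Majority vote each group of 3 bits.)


Groups: 001, 000, 000, 110, 000
Majority votes: 00010

00010


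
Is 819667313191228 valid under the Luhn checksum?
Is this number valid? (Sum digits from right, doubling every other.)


Luhn sum = 68
68 mod 10 = 8

Invalid (Luhn sum mod 10 = 8)


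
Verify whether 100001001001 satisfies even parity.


Number of 1s: 4

Yes, parity is correct (4 ones)


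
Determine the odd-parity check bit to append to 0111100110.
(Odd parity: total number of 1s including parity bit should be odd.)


Number of 1s in data: 6
Parity bit: 1

1


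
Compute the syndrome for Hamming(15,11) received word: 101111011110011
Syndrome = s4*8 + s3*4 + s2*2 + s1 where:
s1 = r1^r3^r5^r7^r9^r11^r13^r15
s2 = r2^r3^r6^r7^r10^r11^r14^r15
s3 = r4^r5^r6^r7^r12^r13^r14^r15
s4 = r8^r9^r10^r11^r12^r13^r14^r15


s1=0, s2=0, s3=1, s4=0

Syndrome = 4 (error at position 4)


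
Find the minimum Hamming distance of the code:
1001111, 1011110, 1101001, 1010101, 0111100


Comparing all pairs, minimum distance: 2
Can detect 1 errors, correct 0 errors

2


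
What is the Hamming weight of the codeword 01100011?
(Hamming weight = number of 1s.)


Counting 1s in 01100011

4


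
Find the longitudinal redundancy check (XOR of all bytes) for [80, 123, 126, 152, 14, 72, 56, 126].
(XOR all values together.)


XOR chain: 80 ^ 123 ^ 126 ^ 152 ^ 14 ^ 72 ^ 56 ^ 126 = 205

205


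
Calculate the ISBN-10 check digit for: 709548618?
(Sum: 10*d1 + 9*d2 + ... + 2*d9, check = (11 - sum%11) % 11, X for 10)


Weighted sum: 284
284 mod 11 = 9

Check digit: 2


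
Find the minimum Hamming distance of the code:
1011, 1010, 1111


Comparing all pairs, minimum distance: 1
Can detect 0 errors, correct 0 errors

1


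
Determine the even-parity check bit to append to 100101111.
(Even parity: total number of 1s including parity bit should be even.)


Number of 1s in data: 6
Parity bit: 0

0


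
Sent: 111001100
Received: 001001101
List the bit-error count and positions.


XOR: 110000001

3 error(s) at position(s): 0, 1, 8


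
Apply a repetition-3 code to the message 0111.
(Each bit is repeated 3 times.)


Each bit -> 3 copies

000111111111


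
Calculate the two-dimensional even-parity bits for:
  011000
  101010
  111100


Row parities: 010
Column parities: 001110

Row P: 010, Col P: 001110, Corner: 1


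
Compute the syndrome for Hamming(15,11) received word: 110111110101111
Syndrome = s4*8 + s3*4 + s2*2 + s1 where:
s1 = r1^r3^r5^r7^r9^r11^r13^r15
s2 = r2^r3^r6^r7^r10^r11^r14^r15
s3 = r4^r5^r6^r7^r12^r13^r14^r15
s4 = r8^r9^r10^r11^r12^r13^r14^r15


s1=1, s2=0, s3=0, s4=0

Syndrome = 1 (error at position 1)


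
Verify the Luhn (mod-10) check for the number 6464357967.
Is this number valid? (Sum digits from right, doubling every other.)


Luhn sum = 49
49 mod 10 = 9

Invalid (Luhn sum mod 10 = 9)


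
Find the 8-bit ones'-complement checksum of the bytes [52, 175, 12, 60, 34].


Sum = 333 mod 256 = 77
Complement = 178

178


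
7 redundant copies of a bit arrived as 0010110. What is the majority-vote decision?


Ones: 3 out of 7
Threshold: 4

0 (3/7 voted 1)


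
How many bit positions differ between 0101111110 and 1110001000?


XOR: 1011110110
Count of 1s: 7

7


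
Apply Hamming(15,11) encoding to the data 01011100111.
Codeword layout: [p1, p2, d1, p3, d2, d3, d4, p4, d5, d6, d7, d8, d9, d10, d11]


Parity bits: p1=1, p2=0, p3=1, p4=1

100110111100111


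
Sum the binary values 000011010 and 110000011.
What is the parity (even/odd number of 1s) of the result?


000011010 = 26
110000011 = 387
Sum = 413 = 110011101
1s count = 6

even parity (6 ones in 110011101)


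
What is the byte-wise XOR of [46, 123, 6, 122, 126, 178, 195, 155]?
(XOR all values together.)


XOR chain: 46 ^ 123 ^ 6 ^ 122 ^ 126 ^ 178 ^ 195 ^ 155 = 189

189


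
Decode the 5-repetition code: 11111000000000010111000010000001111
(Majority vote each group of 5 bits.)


Groups: 11111, 00000, 00000, 10111, 00001, 00000, 01111
Majority votes: 1001001

1001001


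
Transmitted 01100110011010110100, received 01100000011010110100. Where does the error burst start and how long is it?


XOR: 00000110000000000000

Burst at position 5, length 2


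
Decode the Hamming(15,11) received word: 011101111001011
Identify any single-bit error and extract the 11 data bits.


Syndrome = 8: error at position 8

Data: 10111001011 (corrected bit 8)


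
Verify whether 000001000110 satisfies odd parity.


Number of 1s: 3

Yes, parity is correct (3 ones)


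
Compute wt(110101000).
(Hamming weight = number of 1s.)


Counting 1s in 110101000

4


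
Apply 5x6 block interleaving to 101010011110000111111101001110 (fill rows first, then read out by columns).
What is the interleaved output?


Matrix:
  101010
  011110
  000111
  111101
  001110
Read columns: 100100101011011011111110100110

100100101011011011111110100110


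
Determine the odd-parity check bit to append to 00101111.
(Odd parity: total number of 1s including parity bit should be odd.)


Number of 1s in data: 5
Parity bit: 0

0


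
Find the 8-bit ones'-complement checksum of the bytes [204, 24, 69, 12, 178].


Sum = 487 mod 256 = 231
Complement = 24

24


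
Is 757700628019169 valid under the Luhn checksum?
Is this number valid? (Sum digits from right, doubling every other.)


Luhn sum = 61
61 mod 10 = 1

Invalid (Luhn sum mod 10 = 1)


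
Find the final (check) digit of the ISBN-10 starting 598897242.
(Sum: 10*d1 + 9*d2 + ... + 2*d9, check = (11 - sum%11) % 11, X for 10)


Weighted sum: 364
364 mod 11 = 1

Check digit: X


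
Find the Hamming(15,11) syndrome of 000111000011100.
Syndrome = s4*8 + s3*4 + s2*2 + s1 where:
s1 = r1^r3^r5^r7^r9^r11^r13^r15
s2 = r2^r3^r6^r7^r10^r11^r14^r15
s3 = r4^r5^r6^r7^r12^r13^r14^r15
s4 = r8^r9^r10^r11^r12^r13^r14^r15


s1=1, s2=0, s3=1, s4=1

Syndrome = 13 (error at position 13)


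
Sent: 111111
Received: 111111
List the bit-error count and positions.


XOR: 000000

0 errors (received matches sent)


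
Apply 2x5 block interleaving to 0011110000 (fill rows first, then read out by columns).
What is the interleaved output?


Matrix:
  00111
  10000
Read columns: 0100101010

0100101010


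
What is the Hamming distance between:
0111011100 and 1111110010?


XOR: 1000101110
Count of 1s: 5

5


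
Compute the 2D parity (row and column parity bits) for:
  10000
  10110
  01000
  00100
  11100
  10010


Row parities: 111110
Column parities: 00100

Row P: 111110, Col P: 00100, Corner: 1


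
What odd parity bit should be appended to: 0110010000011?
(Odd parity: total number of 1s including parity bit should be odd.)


Number of 1s in data: 5
Parity bit: 0

0


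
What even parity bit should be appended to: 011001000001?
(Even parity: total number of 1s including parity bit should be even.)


Number of 1s in data: 4
Parity bit: 0

0


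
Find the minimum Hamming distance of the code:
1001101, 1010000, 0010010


Comparing all pairs, minimum distance: 2
Can detect 1 errors, correct 0 errors

2


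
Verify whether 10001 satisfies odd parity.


Number of 1s: 2

No, parity error (2 ones)


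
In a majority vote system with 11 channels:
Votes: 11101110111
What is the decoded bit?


Ones: 9 out of 11
Threshold: 6

1 (9/11 voted 1)


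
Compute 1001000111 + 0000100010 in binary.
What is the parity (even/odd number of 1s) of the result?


1001000111 = 583
0000100010 = 34
Sum = 617 = 1001101001
1s count = 5

odd parity (5 ones in 1001101001)


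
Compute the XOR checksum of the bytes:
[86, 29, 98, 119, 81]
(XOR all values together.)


XOR chain: 86 ^ 29 ^ 98 ^ 119 ^ 81 = 15

15


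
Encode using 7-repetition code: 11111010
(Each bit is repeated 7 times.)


Each bit -> 7 copies

11111111111111111111111111111111111000000011111110000000


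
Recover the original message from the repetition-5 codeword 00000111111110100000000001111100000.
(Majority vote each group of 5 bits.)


Groups: 00000, 11111, 11101, 00000, 00000, 11111, 00000
Majority votes: 0110010

0110010


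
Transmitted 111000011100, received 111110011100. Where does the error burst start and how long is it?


XOR: 000110000000

Burst at position 3, length 2


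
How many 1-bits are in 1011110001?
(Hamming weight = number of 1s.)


Counting 1s in 1011110001

6


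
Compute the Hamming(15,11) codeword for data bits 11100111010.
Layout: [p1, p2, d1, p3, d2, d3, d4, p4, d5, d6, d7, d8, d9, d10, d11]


Parity bits: p1=1, p2=1, p3=0, p4=0

111011000111010


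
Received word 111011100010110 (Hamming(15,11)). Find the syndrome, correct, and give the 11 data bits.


Syndrome = 12: error at position 12

Data: 11110011110 (corrected bit 12)


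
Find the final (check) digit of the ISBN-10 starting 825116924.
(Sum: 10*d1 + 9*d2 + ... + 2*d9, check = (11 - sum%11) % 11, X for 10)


Weighted sum: 231
231 mod 11 = 0

Check digit: 0


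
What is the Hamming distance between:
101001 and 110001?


XOR: 011000
Count of 1s: 2

2


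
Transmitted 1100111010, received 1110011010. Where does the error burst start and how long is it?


XOR: 0010100000

Burst at position 2, length 3


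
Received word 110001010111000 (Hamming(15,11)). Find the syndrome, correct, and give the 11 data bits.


Syndrome = 0: no error detected

Data: 00100111000 (no errors)


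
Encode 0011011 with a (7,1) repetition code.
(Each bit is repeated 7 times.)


Each bit -> 7 copies

0000000000000011111111111111000000011111111111111


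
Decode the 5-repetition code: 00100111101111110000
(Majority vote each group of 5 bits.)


Groups: 00100, 11110, 11111, 10000
Majority votes: 0110

0110


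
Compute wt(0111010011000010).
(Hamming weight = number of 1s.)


Counting 1s in 0111010011000010

7


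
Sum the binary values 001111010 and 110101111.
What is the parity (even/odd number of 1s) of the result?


001111010 = 122
110101111 = 431
Sum = 553 = 1000101001
1s count = 4

even parity (4 ones in 1000101001)


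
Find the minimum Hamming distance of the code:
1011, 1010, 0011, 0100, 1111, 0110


Comparing all pairs, minimum distance: 1
Can detect 0 errors, correct 0 errors

1


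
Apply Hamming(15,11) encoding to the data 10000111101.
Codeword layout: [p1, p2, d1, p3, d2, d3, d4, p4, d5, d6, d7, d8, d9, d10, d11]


Parity bits: p1=0, p2=0, p3=1, p4=1

001100010111101


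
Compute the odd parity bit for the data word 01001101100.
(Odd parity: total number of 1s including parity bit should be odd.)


Number of 1s in data: 5
Parity bit: 0

0


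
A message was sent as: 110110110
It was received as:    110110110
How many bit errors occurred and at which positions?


XOR: 000000000

0 errors (received matches sent)


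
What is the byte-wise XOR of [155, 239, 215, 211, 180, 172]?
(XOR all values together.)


XOR chain: 155 ^ 239 ^ 215 ^ 211 ^ 180 ^ 172 = 104

104


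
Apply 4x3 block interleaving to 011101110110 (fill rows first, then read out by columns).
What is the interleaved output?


Matrix:
  011
  101
  110
  110
Read columns: 011110111100

011110111100


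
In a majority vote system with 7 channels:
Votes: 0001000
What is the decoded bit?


Ones: 1 out of 7
Threshold: 4

0 (1/7 voted 1)


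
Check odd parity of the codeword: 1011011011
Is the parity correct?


Number of 1s: 7

Yes, parity is correct (7 ones)


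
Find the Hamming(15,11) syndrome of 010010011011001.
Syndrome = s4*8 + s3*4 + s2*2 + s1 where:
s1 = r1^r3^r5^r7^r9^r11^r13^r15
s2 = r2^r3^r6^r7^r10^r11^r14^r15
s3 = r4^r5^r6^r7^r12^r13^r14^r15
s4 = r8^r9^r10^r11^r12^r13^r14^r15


s1=0, s2=1, s3=1, s4=1

Syndrome = 14 (error at position 14)


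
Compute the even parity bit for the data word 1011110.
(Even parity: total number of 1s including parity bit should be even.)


Number of 1s in data: 5
Parity bit: 1

1


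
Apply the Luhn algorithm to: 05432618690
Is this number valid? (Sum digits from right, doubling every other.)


Luhn sum = 39
39 mod 10 = 9

Invalid (Luhn sum mod 10 = 9)


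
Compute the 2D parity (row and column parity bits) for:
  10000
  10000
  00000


Row parities: 110
Column parities: 00000

Row P: 110, Col P: 00000, Corner: 0


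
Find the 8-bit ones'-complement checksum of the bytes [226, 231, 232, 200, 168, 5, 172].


Sum = 1234 mod 256 = 210
Complement = 45

45


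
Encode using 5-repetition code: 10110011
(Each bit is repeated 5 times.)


Each bit -> 5 copies

1111100000111111111100000000001111111111


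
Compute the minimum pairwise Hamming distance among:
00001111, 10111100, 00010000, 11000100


Comparing all pairs, minimum distance: 4
Can detect 3 errors, correct 1 errors

4


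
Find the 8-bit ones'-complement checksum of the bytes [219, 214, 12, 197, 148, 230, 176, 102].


Sum = 1298 mod 256 = 18
Complement = 237

237


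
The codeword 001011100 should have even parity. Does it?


Number of 1s: 4

Yes, parity is correct (4 ones)


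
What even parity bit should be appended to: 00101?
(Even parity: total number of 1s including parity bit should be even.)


Number of 1s in data: 2
Parity bit: 0

0


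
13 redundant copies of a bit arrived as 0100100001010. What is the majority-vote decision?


Ones: 4 out of 13
Threshold: 7

0 (4/13 voted 1)


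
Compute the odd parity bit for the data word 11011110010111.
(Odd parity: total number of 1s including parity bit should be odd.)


Number of 1s in data: 10
Parity bit: 1

1


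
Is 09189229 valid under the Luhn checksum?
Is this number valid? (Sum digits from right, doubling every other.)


Luhn sum = 43
43 mod 10 = 3

Invalid (Luhn sum mod 10 = 3)


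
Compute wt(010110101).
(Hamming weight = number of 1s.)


Counting 1s in 010110101

5


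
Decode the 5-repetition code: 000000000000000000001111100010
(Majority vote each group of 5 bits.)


Groups: 00000, 00000, 00000, 00000, 11111, 00010
Majority votes: 000010

000010


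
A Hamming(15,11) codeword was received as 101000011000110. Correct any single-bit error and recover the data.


Syndrome = 0: no error detected

Data: 10001000110 (no errors)


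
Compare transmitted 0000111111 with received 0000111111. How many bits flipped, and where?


XOR: 0000000000

0 errors (received matches sent)


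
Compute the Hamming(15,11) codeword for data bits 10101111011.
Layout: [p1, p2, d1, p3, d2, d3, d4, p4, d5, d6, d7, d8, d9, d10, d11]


Parity bits: p1=0, p2=0, p3=0, p4=0

001001001111011


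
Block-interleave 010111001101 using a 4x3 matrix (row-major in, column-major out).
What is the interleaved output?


Matrix:
  010
  111
  001
  101
Read columns: 010111000111

010111000111


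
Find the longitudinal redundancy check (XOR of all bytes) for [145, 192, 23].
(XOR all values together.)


XOR chain: 145 ^ 192 ^ 23 = 70

70


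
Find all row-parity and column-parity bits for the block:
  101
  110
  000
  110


Row parities: 0000
Column parities: 101

Row P: 0000, Col P: 101, Corner: 0


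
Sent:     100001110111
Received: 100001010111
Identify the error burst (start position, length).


XOR: 000000100000

Burst at position 6, length 1


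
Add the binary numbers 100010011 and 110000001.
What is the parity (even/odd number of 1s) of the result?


100010011 = 275
110000001 = 385
Sum = 660 = 1010010100
1s count = 4

even parity (4 ones in 1010010100)


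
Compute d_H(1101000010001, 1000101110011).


XOR: 0101101100010
Count of 1s: 6

6


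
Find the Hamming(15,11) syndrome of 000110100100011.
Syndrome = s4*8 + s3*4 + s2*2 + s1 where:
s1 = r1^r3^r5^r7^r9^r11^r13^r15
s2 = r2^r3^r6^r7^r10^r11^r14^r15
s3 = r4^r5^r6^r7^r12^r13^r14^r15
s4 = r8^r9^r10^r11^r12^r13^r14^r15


s1=1, s2=0, s3=1, s4=1

Syndrome = 13 (error at position 13)


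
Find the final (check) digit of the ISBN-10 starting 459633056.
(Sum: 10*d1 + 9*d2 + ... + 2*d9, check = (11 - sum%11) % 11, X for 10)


Weighted sum: 259
259 mod 11 = 6

Check digit: 5


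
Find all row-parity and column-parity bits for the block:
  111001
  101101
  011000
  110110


Row parities: 0000
Column parities: 111010

Row P: 0000, Col P: 111010, Corner: 0


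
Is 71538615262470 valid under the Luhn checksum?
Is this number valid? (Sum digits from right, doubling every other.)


Luhn sum = 53
53 mod 10 = 3

Invalid (Luhn sum mod 10 = 3)


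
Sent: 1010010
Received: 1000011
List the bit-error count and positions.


XOR: 0010001

2 error(s) at position(s): 2, 6


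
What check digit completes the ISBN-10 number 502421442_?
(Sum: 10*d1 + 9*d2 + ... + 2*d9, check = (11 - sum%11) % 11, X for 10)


Weighted sum: 143
143 mod 11 = 0

Check digit: 0


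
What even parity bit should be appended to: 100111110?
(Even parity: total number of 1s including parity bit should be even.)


Number of 1s in data: 6
Parity bit: 0

0


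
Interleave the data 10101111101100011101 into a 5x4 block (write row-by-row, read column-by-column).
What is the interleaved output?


Matrix:
  1010
  1111
  1011
  0001
  1101
Read columns: 11101010011110001111

11101010011110001111


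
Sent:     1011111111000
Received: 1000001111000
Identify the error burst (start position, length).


XOR: 0011110000000

Burst at position 2, length 4


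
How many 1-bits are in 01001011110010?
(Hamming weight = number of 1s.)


Counting 1s in 01001011110010

7


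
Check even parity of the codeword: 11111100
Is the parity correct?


Number of 1s: 6

Yes, parity is correct (6 ones)


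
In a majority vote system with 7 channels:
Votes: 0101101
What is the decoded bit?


Ones: 4 out of 7
Threshold: 4

1 (4/7 voted 1)


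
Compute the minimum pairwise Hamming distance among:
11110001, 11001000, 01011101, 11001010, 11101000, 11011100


Comparing all pairs, minimum distance: 1
Can detect 0 errors, correct 0 errors

1


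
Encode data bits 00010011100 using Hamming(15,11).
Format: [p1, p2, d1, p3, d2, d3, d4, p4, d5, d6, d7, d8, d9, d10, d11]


Parity bits: p1=1, p2=0, p3=1, p4=1

100100110011100


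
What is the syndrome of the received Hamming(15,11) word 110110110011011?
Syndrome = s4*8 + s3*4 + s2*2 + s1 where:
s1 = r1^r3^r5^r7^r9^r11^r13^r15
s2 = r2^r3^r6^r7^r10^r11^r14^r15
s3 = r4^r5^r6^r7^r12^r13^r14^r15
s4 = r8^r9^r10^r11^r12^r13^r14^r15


s1=1, s2=1, s3=0, s4=1

Syndrome = 11 (error at position 11)


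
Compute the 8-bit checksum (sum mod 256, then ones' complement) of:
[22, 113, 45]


Sum = 180 mod 256 = 180
Complement = 75

75


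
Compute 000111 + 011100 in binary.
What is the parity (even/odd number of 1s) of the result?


000111 = 7
011100 = 28
Sum = 35 = 100011
1s count = 3

odd parity (3 ones in 100011)


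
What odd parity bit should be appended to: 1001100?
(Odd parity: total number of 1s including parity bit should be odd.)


Number of 1s in data: 3
Parity bit: 0

0


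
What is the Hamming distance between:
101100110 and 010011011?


XOR: 111111101
Count of 1s: 8

8


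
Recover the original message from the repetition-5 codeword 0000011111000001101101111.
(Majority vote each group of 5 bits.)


Groups: 00000, 11111, 00000, 11011, 01111
Majority votes: 01011

01011


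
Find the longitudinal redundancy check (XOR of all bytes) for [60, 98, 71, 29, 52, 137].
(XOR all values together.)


XOR chain: 60 ^ 98 ^ 71 ^ 29 ^ 52 ^ 137 = 185

185


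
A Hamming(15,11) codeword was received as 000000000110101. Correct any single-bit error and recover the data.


Syndrome = 3: error at position 3

Data: 10000110101 (corrected bit 3)


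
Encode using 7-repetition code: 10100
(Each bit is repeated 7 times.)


Each bit -> 7 copies

11111110000000111111100000000000000


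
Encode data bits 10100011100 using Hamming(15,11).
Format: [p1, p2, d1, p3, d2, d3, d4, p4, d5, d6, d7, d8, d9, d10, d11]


Parity bits: p1=1, p2=1, p3=1, p4=1

111101010011100


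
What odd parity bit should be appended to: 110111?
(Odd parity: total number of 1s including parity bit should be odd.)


Number of 1s in data: 5
Parity bit: 0

0


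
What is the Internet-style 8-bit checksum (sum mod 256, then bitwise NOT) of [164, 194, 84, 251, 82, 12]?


Sum = 787 mod 256 = 19
Complement = 236

236


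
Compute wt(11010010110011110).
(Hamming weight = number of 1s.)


Counting 1s in 11010010110011110

10


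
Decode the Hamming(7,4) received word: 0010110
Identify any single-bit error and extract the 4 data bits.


Syndrome = 0: no error detected

Data: 1110 (no errors)


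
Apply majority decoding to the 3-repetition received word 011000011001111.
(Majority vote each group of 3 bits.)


Groups: 011, 000, 011, 001, 111
Majority votes: 10101

10101


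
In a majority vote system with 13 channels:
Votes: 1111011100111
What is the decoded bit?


Ones: 10 out of 13
Threshold: 7

1 (10/13 voted 1)


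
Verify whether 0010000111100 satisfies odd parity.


Number of 1s: 5

Yes, parity is correct (5 ones)


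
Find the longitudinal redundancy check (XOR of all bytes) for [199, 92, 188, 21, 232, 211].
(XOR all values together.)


XOR chain: 199 ^ 92 ^ 188 ^ 21 ^ 232 ^ 211 = 9

9


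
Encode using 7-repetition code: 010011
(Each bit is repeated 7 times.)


Each bit -> 7 copies

000000011111110000000000000011111111111111


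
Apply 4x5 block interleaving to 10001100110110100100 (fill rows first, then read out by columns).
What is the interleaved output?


Matrix:
  10001
  10011
  01101
  00100
Read columns: 11000010001101001110

11000010001101001110


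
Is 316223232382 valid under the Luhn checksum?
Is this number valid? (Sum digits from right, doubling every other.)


Luhn sum = 42
42 mod 10 = 2

Invalid (Luhn sum mod 10 = 2)


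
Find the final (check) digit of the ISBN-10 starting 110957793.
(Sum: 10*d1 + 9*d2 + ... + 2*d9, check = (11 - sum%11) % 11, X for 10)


Weighted sum: 208
208 mod 11 = 10

Check digit: 1


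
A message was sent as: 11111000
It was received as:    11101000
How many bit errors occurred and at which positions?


XOR: 00010000

1 error(s) at position(s): 3


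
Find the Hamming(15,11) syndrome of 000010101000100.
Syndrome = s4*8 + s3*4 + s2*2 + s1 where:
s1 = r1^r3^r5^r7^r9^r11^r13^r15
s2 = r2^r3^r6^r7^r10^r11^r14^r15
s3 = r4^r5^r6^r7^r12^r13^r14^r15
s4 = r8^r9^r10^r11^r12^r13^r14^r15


s1=0, s2=1, s3=1, s4=0

Syndrome = 6 (error at position 6)


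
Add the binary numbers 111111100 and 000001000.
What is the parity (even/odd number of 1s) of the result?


111111100 = 508
000001000 = 8
Sum = 516 = 1000000100
1s count = 2

even parity (2 ones in 1000000100)


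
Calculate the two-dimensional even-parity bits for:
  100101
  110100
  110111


Row parities: 111
Column parities: 100110

Row P: 111, Col P: 100110, Corner: 1


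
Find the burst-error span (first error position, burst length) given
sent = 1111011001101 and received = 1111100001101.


XOR: 0000111000000

Burst at position 4, length 3


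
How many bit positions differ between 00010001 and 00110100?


XOR: 00100101
Count of 1s: 3

3


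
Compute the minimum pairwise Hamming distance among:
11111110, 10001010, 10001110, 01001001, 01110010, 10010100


Comparing all pairs, minimum distance: 1
Can detect 0 errors, correct 0 errors

1


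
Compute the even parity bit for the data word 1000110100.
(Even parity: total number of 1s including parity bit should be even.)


Number of 1s in data: 4
Parity bit: 0

0


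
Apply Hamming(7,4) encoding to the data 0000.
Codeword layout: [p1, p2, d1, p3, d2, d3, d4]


Parity bits: p1=0, p2=0, p3=0

0000000


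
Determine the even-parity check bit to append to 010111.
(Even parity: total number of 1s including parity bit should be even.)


Number of 1s in data: 4
Parity bit: 0

0


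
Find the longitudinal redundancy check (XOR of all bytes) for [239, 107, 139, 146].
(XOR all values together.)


XOR chain: 239 ^ 107 ^ 139 ^ 146 = 157

157


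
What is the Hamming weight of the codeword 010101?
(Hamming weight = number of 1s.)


Counting 1s in 010101

3


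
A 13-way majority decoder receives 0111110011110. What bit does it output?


Ones: 9 out of 13
Threshold: 7

1 (9/13 voted 1)


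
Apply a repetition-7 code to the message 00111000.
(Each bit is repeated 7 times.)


Each bit -> 7 copies

00000000000000111111111111111111111000000000000000000000


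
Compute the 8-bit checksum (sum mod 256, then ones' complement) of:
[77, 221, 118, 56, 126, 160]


Sum = 758 mod 256 = 246
Complement = 9

9


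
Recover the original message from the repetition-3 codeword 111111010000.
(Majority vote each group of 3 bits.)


Groups: 111, 111, 010, 000
Majority votes: 1100

1100


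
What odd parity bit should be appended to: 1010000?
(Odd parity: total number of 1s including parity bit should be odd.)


Number of 1s in data: 2
Parity bit: 1

1


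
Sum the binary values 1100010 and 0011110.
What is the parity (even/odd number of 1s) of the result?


1100010 = 98
0011110 = 30
Sum = 128 = 10000000
1s count = 1

odd parity (1 ones in 10000000)


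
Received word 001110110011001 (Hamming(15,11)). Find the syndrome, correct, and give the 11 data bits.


Syndrome = 5: error at position 5

Data: 10010011001 (corrected bit 5)


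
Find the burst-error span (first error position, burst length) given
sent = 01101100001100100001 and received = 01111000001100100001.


XOR: 00010100000000000000

Burst at position 3, length 3


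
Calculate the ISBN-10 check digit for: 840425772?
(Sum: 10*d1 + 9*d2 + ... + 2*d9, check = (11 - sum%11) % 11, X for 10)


Weighted sum: 234
234 mod 11 = 3

Check digit: 8


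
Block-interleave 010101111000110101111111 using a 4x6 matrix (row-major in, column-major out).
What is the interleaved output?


Matrix:
  010101
  111000
  110101
  111111
Read columns: 011111110101101100011011

011111110101101100011011


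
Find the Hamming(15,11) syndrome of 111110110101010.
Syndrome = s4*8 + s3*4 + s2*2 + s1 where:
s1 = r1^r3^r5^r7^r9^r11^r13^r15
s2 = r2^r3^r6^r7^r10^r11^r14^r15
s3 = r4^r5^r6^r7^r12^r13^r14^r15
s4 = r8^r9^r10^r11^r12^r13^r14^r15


s1=0, s2=1, s3=1, s4=0

Syndrome = 6 (error at position 6)


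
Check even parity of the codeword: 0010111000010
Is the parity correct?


Number of 1s: 5

No, parity error (5 ones)


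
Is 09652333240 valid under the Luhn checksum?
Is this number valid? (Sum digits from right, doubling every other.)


Luhn sum = 43
43 mod 10 = 3

Invalid (Luhn sum mod 10 = 3)


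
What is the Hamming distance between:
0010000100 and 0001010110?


XOR: 0011010010
Count of 1s: 4

4


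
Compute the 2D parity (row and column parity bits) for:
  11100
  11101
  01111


Row parities: 100
Column parities: 01110

Row P: 100, Col P: 01110, Corner: 1


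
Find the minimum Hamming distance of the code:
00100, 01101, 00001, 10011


Comparing all pairs, minimum distance: 2
Can detect 1 errors, correct 0 errors

2


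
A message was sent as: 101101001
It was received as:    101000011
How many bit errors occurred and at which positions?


XOR: 000101010

3 error(s) at position(s): 3, 5, 7


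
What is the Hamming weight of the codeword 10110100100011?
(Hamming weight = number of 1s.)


Counting 1s in 10110100100011

7


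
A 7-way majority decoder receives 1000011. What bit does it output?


Ones: 3 out of 7
Threshold: 4

0 (3/7 voted 1)


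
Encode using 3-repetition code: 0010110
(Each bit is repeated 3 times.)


Each bit -> 3 copies

000000111000111111000


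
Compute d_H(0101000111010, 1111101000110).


XOR: 1010101111100
Count of 1s: 8

8


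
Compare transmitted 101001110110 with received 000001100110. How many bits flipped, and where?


XOR: 101000010000

3 error(s) at position(s): 0, 2, 7


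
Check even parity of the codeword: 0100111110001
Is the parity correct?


Number of 1s: 7

No, parity error (7 ones)


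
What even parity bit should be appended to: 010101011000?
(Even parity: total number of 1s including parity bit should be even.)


Number of 1s in data: 5
Parity bit: 1

1


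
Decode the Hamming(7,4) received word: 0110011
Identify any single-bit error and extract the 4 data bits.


Syndrome = 0: no error detected

Data: 1011 (no errors)


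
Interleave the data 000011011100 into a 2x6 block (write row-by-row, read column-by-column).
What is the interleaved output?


Matrix:
  000011
  011100
Read columns: 000101011010

000101011010


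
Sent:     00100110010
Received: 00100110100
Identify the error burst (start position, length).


XOR: 00000000110

Burst at position 8, length 2


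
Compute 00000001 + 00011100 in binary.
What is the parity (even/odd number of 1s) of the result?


00000001 = 1
00011100 = 28
Sum = 29 = 11101
1s count = 4

even parity (4 ones in 11101)


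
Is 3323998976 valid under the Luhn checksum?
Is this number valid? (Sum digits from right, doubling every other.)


Luhn sum = 61
61 mod 10 = 1

Invalid (Luhn sum mod 10 = 1)


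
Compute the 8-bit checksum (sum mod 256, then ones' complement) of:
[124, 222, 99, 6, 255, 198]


Sum = 904 mod 256 = 136
Complement = 119

119


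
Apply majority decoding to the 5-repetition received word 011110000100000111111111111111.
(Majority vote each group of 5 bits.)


Groups: 01111, 00001, 00000, 11111, 11111, 11111
Majority votes: 100111

100111


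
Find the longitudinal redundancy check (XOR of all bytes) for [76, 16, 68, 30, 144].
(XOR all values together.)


XOR chain: 76 ^ 16 ^ 68 ^ 30 ^ 144 = 150

150


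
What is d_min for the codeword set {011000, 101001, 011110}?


Comparing all pairs, minimum distance: 2
Can detect 1 errors, correct 0 errors

2


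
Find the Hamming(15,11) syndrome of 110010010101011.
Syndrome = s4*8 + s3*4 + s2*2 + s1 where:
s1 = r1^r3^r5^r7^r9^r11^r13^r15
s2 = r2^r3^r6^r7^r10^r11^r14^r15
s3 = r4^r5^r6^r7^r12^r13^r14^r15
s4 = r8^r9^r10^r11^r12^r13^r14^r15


s1=1, s2=0, s3=0, s4=1

Syndrome = 9 (error at position 9)


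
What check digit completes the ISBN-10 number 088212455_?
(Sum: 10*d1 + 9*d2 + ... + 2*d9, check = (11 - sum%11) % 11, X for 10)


Weighted sum: 207
207 mod 11 = 9

Check digit: 2


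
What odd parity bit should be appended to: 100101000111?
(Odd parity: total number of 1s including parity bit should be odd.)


Number of 1s in data: 6
Parity bit: 1

1


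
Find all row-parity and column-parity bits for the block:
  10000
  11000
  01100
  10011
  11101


Row parities: 10010
Column parities: 01010

Row P: 10010, Col P: 01010, Corner: 0


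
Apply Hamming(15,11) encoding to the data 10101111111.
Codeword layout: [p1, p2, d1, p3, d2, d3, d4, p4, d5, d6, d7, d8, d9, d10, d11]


Parity bits: p1=1, p2=0, p3=1, p4=1

101101011111111


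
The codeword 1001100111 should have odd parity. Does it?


Number of 1s: 6

No, parity error (6 ones)


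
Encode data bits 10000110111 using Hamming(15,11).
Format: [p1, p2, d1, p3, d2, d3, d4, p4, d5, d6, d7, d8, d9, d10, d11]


Parity bits: p1=0, p2=1, p3=1, p4=1

011100010110111


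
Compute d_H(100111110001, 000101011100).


XOR: 100010101101
Count of 1s: 6

6


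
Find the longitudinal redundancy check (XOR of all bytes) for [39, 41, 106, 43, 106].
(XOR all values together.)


XOR chain: 39 ^ 41 ^ 106 ^ 43 ^ 106 = 37

37


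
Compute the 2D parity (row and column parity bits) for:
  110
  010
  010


Row parities: 011
Column parities: 110

Row P: 011, Col P: 110, Corner: 0


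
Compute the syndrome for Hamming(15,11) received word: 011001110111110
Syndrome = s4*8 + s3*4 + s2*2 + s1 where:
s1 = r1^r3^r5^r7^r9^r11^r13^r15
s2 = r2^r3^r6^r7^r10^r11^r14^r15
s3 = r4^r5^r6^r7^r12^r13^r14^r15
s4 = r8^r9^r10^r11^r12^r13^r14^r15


s1=0, s2=1, s3=1, s4=0

Syndrome = 6 (error at position 6)


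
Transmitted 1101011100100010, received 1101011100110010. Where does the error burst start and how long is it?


XOR: 0000000000010000

Burst at position 11, length 1
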